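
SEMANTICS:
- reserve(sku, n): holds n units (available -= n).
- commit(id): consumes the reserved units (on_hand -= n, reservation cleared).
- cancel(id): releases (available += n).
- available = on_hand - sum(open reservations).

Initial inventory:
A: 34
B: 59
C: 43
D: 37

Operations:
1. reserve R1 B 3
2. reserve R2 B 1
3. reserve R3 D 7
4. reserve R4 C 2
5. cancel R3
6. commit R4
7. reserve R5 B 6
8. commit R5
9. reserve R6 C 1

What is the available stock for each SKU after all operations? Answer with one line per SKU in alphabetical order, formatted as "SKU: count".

Step 1: reserve R1 B 3 -> on_hand[A=34 B=59 C=43 D=37] avail[A=34 B=56 C=43 D=37] open={R1}
Step 2: reserve R2 B 1 -> on_hand[A=34 B=59 C=43 D=37] avail[A=34 B=55 C=43 D=37] open={R1,R2}
Step 3: reserve R3 D 7 -> on_hand[A=34 B=59 C=43 D=37] avail[A=34 B=55 C=43 D=30] open={R1,R2,R3}
Step 4: reserve R4 C 2 -> on_hand[A=34 B=59 C=43 D=37] avail[A=34 B=55 C=41 D=30] open={R1,R2,R3,R4}
Step 5: cancel R3 -> on_hand[A=34 B=59 C=43 D=37] avail[A=34 B=55 C=41 D=37] open={R1,R2,R4}
Step 6: commit R4 -> on_hand[A=34 B=59 C=41 D=37] avail[A=34 B=55 C=41 D=37] open={R1,R2}
Step 7: reserve R5 B 6 -> on_hand[A=34 B=59 C=41 D=37] avail[A=34 B=49 C=41 D=37] open={R1,R2,R5}
Step 8: commit R5 -> on_hand[A=34 B=53 C=41 D=37] avail[A=34 B=49 C=41 D=37] open={R1,R2}
Step 9: reserve R6 C 1 -> on_hand[A=34 B=53 C=41 D=37] avail[A=34 B=49 C=40 D=37] open={R1,R2,R6}

Answer: A: 34
B: 49
C: 40
D: 37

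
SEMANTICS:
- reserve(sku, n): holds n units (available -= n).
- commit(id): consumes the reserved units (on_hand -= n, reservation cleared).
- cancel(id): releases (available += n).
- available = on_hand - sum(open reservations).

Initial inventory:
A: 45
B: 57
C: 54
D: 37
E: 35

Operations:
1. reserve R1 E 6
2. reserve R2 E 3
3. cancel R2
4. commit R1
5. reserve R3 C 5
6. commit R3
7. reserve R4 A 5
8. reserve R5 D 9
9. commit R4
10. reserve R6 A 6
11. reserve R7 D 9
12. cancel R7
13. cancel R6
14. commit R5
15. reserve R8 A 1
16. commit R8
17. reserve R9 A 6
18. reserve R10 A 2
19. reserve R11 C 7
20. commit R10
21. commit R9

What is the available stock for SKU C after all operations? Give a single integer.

Step 1: reserve R1 E 6 -> on_hand[A=45 B=57 C=54 D=37 E=35] avail[A=45 B=57 C=54 D=37 E=29] open={R1}
Step 2: reserve R2 E 3 -> on_hand[A=45 B=57 C=54 D=37 E=35] avail[A=45 B=57 C=54 D=37 E=26] open={R1,R2}
Step 3: cancel R2 -> on_hand[A=45 B=57 C=54 D=37 E=35] avail[A=45 B=57 C=54 D=37 E=29] open={R1}
Step 4: commit R1 -> on_hand[A=45 B=57 C=54 D=37 E=29] avail[A=45 B=57 C=54 D=37 E=29] open={}
Step 5: reserve R3 C 5 -> on_hand[A=45 B=57 C=54 D=37 E=29] avail[A=45 B=57 C=49 D=37 E=29] open={R3}
Step 6: commit R3 -> on_hand[A=45 B=57 C=49 D=37 E=29] avail[A=45 B=57 C=49 D=37 E=29] open={}
Step 7: reserve R4 A 5 -> on_hand[A=45 B=57 C=49 D=37 E=29] avail[A=40 B=57 C=49 D=37 E=29] open={R4}
Step 8: reserve R5 D 9 -> on_hand[A=45 B=57 C=49 D=37 E=29] avail[A=40 B=57 C=49 D=28 E=29] open={R4,R5}
Step 9: commit R4 -> on_hand[A=40 B=57 C=49 D=37 E=29] avail[A=40 B=57 C=49 D=28 E=29] open={R5}
Step 10: reserve R6 A 6 -> on_hand[A=40 B=57 C=49 D=37 E=29] avail[A=34 B=57 C=49 D=28 E=29] open={R5,R6}
Step 11: reserve R7 D 9 -> on_hand[A=40 B=57 C=49 D=37 E=29] avail[A=34 B=57 C=49 D=19 E=29] open={R5,R6,R7}
Step 12: cancel R7 -> on_hand[A=40 B=57 C=49 D=37 E=29] avail[A=34 B=57 C=49 D=28 E=29] open={R5,R6}
Step 13: cancel R6 -> on_hand[A=40 B=57 C=49 D=37 E=29] avail[A=40 B=57 C=49 D=28 E=29] open={R5}
Step 14: commit R5 -> on_hand[A=40 B=57 C=49 D=28 E=29] avail[A=40 B=57 C=49 D=28 E=29] open={}
Step 15: reserve R8 A 1 -> on_hand[A=40 B=57 C=49 D=28 E=29] avail[A=39 B=57 C=49 D=28 E=29] open={R8}
Step 16: commit R8 -> on_hand[A=39 B=57 C=49 D=28 E=29] avail[A=39 B=57 C=49 D=28 E=29] open={}
Step 17: reserve R9 A 6 -> on_hand[A=39 B=57 C=49 D=28 E=29] avail[A=33 B=57 C=49 D=28 E=29] open={R9}
Step 18: reserve R10 A 2 -> on_hand[A=39 B=57 C=49 D=28 E=29] avail[A=31 B=57 C=49 D=28 E=29] open={R10,R9}
Step 19: reserve R11 C 7 -> on_hand[A=39 B=57 C=49 D=28 E=29] avail[A=31 B=57 C=42 D=28 E=29] open={R10,R11,R9}
Step 20: commit R10 -> on_hand[A=37 B=57 C=49 D=28 E=29] avail[A=31 B=57 C=42 D=28 E=29] open={R11,R9}
Step 21: commit R9 -> on_hand[A=31 B=57 C=49 D=28 E=29] avail[A=31 B=57 C=42 D=28 E=29] open={R11}
Final available[C] = 42

Answer: 42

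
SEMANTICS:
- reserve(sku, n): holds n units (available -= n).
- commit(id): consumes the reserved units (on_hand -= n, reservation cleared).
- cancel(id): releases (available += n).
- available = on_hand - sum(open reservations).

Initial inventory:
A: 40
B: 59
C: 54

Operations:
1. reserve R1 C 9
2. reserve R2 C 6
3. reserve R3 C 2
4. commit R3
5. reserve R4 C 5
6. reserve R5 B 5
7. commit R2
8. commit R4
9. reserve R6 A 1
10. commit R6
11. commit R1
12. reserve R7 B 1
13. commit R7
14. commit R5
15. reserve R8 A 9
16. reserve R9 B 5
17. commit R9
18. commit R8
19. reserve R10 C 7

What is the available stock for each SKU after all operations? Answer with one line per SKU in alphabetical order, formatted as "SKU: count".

Step 1: reserve R1 C 9 -> on_hand[A=40 B=59 C=54] avail[A=40 B=59 C=45] open={R1}
Step 2: reserve R2 C 6 -> on_hand[A=40 B=59 C=54] avail[A=40 B=59 C=39] open={R1,R2}
Step 3: reserve R3 C 2 -> on_hand[A=40 B=59 C=54] avail[A=40 B=59 C=37] open={R1,R2,R3}
Step 4: commit R3 -> on_hand[A=40 B=59 C=52] avail[A=40 B=59 C=37] open={R1,R2}
Step 5: reserve R4 C 5 -> on_hand[A=40 B=59 C=52] avail[A=40 B=59 C=32] open={R1,R2,R4}
Step 6: reserve R5 B 5 -> on_hand[A=40 B=59 C=52] avail[A=40 B=54 C=32] open={R1,R2,R4,R5}
Step 7: commit R2 -> on_hand[A=40 B=59 C=46] avail[A=40 B=54 C=32] open={R1,R4,R5}
Step 8: commit R4 -> on_hand[A=40 B=59 C=41] avail[A=40 B=54 C=32] open={R1,R5}
Step 9: reserve R6 A 1 -> on_hand[A=40 B=59 C=41] avail[A=39 B=54 C=32] open={R1,R5,R6}
Step 10: commit R6 -> on_hand[A=39 B=59 C=41] avail[A=39 B=54 C=32] open={R1,R5}
Step 11: commit R1 -> on_hand[A=39 B=59 C=32] avail[A=39 B=54 C=32] open={R5}
Step 12: reserve R7 B 1 -> on_hand[A=39 B=59 C=32] avail[A=39 B=53 C=32] open={R5,R7}
Step 13: commit R7 -> on_hand[A=39 B=58 C=32] avail[A=39 B=53 C=32] open={R5}
Step 14: commit R5 -> on_hand[A=39 B=53 C=32] avail[A=39 B=53 C=32] open={}
Step 15: reserve R8 A 9 -> on_hand[A=39 B=53 C=32] avail[A=30 B=53 C=32] open={R8}
Step 16: reserve R9 B 5 -> on_hand[A=39 B=53 C=32] avail[A=30 B=48 C=32] open={R8,R9}
Step 17: commit R9 -> on_hand[A=39 B=48 C=32] avail[A=30 B=48 C=32] open={R8}
Step 18: commit R8 -> on_hand[A=30 B=48 C=32] avail[A=30 B=48 C=32] open={}
Step 19: reserve R10 C 7 -> on_hand[A=30 B=48 C=32] avail[A=30 B=48 C=25] open={R10}

Answer: A: 30
B: 48
C: 25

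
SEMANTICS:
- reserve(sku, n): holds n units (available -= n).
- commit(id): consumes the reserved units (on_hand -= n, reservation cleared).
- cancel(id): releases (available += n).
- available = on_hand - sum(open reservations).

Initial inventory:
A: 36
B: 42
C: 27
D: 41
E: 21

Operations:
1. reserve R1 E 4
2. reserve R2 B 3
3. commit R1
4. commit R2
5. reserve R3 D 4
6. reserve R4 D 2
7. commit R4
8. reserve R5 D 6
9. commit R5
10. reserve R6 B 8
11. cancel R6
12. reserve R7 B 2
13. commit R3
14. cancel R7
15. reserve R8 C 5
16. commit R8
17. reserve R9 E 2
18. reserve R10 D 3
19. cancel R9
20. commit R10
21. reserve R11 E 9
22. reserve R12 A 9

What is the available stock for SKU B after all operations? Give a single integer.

Answer: 39

Derivation:
Step 1: reserve R1 E 4 -> on_hand[A=36 B=42 C=27 D=41 E=21] avail[A=36 B=42 C=27 D=41 E=17] open={R1}
Step 2: reserve R2 B 3 -> on_hand[A=36 B=42 C=27 D=41 E=21] avail[A=36 B=39 C=27 D=41 E=17] open={R1,R2}
Step 3: commit R1 -> on_hand[A=36 B=42 C=27 D=41 E=17] avail[A=36 B=39 C=27 D=41 E=17] open={R2}
Step 4: commit R2 -> on_hand[A=36 B=39 C=27 D=41 E=17] avail[A=36 B=39 C=27 D=41 E=17] open={}
Step 5: reserve R3 D 4 -> on_hand[A=36 B=39 C=27 D=41 E=17] avail[A=36 B=39 C=27 D=37 E=17] open={R3}
Step 6: reserve R4 D 2 -> on_hand[A=36 B=39 C=27 D=41 E=17] avail[A=36 B=39 C=27 D=35 E=17] open={R3,R4}
Step 7: commit R4 -> on_hand[A=36 B=39 C=27 D=39 E=17] avail[A=36 B=39 C=27 D=35 E=17] open={R3}
Step 8: reserve R5 D 6 -> on_hand[A=36 B=39 C=27 D=39 E=17] avail[A=36 B=39 C=27 D=29 E=17] open={R3,R5}
Step 9: commit R5 -> on_hand[A=36 B=39 C=27 D=33 E=17] avail[A=36 B=39 C=27 D=29 E=17] open={R3}
Step 10: reserve R6 B 8 -> on_hand[A=36 B=39 C=27 D=33 E=17] avail[A=36 B=31 C=27 D=29 E=17] open={R3,R6}
Step 11: cancel R6 -> on_hand[A=36 B=39 C=27 D=33 E=17] avail[A=36 B=39 C=27 D=29 E=17] open={R3}
Step 12: reserve R7 B 2 -> on_hand[A=36 B=39 C=27 D=33 E=17] avail[A=36 B=37 C=27 D=29 E=17] open={R3,R7}
Step 13: commit R3 -> on_hand[A=36 B=39 C=27 D=29 E=17] avail[A=36 B=37 C=27 D=29 E=17] open={R7}
Step 14: cancel R7 -> on_hand[A=36 B=39 C=27 D=29 E=17] avail[A=36 B=39 C=27 D=29 E=17] open={}
Step 15: reserve R8 C 5 -> on_hand[A=36 B=39 C=27 D=29 E=17] avail[A=36 B=39 C=22 D=29 E=17] open={R8}
Step 16: commit R8 -> on_hand[A=36 B=39 C=22 D=29 E=17] avail[A=36 B=39 C=22 D=29 E=17] open={}
Step 17: reserve R9 E 2 -> on_hand[A=36 B=39 C=22 D=29 E=17] avail[A=36 B=39 C=22 D=29 E=15] open={R9}
Step 18: reserve R10 D 3 -> on_hand[A=36 B=39 C=22 D=29 E=17] avail[A=36 B=39 C=22 D=26 E=15] open={R10,R9}
Step 19: cancel R9 -> on_hand[A=36 B=39 C=22 D=29 E=17] avail[A=36 B=39 C=22 D=26 E=17] open={R10}
Step 20: commit R10 -> on_hand[A=36 B=39 C=22 D=26 E=17] avail[A=36 B=39 C=22 D=26 E=17] open={}
Step 21: reserve R11 E 9 -> on_hand[A=36 B=39 C=22 D=26 E=17] avail[A=36 B=39 C=22 D=26 E=8] open={R11}
Step 22: reserve R12 A 9 -> on_hand[A=36 B=39 C=22 D=26 E=17] avail[A=27 B=39 C=22 D=26 E=8] open={R11,R12}
Final available[B] = 39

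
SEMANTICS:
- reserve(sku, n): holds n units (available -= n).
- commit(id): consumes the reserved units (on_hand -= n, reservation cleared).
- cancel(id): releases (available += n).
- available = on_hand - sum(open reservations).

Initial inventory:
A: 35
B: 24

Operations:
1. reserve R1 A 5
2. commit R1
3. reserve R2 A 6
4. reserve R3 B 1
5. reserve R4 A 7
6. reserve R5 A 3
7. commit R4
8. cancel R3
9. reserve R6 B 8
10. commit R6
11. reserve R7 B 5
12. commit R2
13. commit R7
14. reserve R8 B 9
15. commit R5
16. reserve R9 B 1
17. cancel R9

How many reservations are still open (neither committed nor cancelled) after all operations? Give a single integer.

Answer: 1

Derivation:
Step 1: reserve R1 A 5 -> on_hand[A=35 B=24] avail[A=30 B=24] open={R1}
Step 2: commit R1 -> on_hand[A=30 B=24] avail[A=30 B=24] open={}
Step 3: reserve R2 A 6 -> on_hand[A=30 B=24] avail[A=24 B=24] open={R2}
Step 4: reserve R3 B 1 -> on_hand[A=30 B=24] avail[A=24 B=23] open={R2,R3}
Step 5: reserve R4 A 7 -> on_hand[A=30 B=24] avail[A=17 B=23] open={R2,R3,R4}
Step 6: reserve R5 A 3 -> on_hand[A=30 B=24] avail[A=14 B=23] open={R2,R3,R4,R5}
Step 7: commit R4 -> on_hand[A=23 B=24] avail[A=14 B=23] open={R2,R3,R5}
Step 8: cancel R3 -> on_hand[A=23 B=24] avail[A=14 B=24] open={R2,R5}
Step 9: reserve R6 B 8 -> on_hand[A=23 B=24] avail[A=14 B=16] open={R2,R5,R6}
Step 10: commit R6 -> on_hand[A=23 B=16] avail[A=14 B=16] open={R2,R5}
Step 11: reserve R7 B 5 -> on_hand[A=23 B=16] avail[A=14 B=11] open={R2,R5,R7}
Step 12: commit R2 -> on_hand[A=17 B=16] avail[A=14 B=11] open={R5,R7}
Step 13: commit R7 -> on_hand[A=17 B=11] avail[A=14 B=11] open={R5}
Step 14: reserve R8 B 9 -> on_hand[A=17 B=11] avail[A=14 B=2] open={R5,R8}
Step 15: commit R5 -> on_hand[A=14 B=11] avail[A=14 B=2] open={R8}
Step 16: reserve R9 B 1 -> on_hand[A=14 B=11] avail[A=14 B=1] open={R8,R9}
Step 17: cancel R9 -> on_hand[A=14 B=11] avail[A=14 B=2] open={R8}
Open reservations: ['R8'] -> 1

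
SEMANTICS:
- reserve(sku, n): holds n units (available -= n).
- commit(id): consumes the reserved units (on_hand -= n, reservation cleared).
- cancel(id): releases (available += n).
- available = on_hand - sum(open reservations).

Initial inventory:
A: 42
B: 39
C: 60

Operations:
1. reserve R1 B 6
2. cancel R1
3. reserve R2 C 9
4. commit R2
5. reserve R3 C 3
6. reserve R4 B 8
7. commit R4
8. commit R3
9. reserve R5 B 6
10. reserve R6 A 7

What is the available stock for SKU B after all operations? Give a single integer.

Answer: 25

Derivation:
Step 1: reserve R1 B 6 -> on_hand[A=42 B=39 C=60] avail[A=42 B=33 C=60] open={R1}
Step 2: cancel R1 -> on_hand[A=42 B=39 C=60] avail[A=42 B=39 C=60] open={}
Step 3: reserve R2 C 9 -> on_hand[A=42 B=39 C=60] avail[A=42 B=39 C=51] open={R2}
Step 4: commit R2 -> on_hand[A=42 B=39 C=51] avail[A=42 B=39 C=51] open={}
Step 5: reserve R3 C 3 -> on_hand[A=42 B=39 C=51] avail[A=42 B=39 C=48] open={R3}
Step 6: reserve R4 B 8 -> on_hand[A=42 B=39 C=51] avail[A=42 B=31 C=48] open={R3,R4}
Step 7: commit R4 -> on_hand[A=42 B=31 C=51] avail[A=42 B=31 C=48] open={R3}
Step 8: commit R3 -> on_hand[A=42 B=31 C=48] avail[A=42 B=31 C=48] open={}
Step 9: reserve R5 B 6 -> on_hand[A=42 B=31 C=48] avail[A=42 B=25 C=48] open={R5}
Step 10: reserve R6 A 7 -> on_hand[A=42 B=31 C=48] avail[A=35 B=25 C=48] open={R5,R6}
Final available[B] = 25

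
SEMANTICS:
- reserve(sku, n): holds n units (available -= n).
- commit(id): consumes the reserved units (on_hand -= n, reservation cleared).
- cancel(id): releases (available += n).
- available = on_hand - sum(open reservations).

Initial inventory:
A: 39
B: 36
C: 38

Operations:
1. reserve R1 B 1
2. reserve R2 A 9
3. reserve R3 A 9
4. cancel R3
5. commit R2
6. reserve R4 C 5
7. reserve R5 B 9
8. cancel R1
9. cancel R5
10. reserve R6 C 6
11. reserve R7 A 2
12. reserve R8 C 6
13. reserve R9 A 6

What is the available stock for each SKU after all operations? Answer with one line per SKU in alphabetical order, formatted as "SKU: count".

Step 1: reserve R1 B 1 -> on_hand[A=39 B=36 C=38] avail[A=39 B=35 C=38] open={R1}
Step 2: reserve R2 A 9 -> on_hand[A=39 B=36 C=38] avail[A=30 B=35 C=38] open={R1,R2}
Step 3: reserve R3 A 9 -> on_hand[A=39 B=36 C=38] avail[A=21 B=35 C=38] open={R1,R2,R3}
Step 4: cancel R3 -> on_hand[A=39 B=36 C=38] avail[A=30 B=35 C=38] open={R1,R2}
Step 5: commit R2 -> on_hand[A=30 B=36 C=38] avail[A=30 B=35 C=38] open={R1}
Step 6: reserve R4 C 5 -> on_hand[A=30 B=36 C=38] avail[A=30 B=35 C=33] open={R1,R4}
Step 7: reserve R5 B 9 -> on_hand[A=30 B=36 C=38] avail[A=30 B=26 C=33] open={R1,R4,R5}
Step 8: cancel R1 -> on_hand[A=30 B=36 C=38] avail[A=30 B=27 C=33] open={R4,R5}
Step 9: cancel R5 -> on_hand[A=30 B=36 C=38] avail[A=30 B=36 C=33] open={R4}
Step 10: reserve R6 C 6 -> on_hand[A=30 B=36 C=38] avail[A=30 B=36 C=27] open={R4,R6}
Step 11: reserve R7 A 2 -> on_hand[A=30 B=36 C=38] avail[A=28 B=36 C=27] open={R4,R6,R7}
Step 12: reserve R8 C 6 -> on_hand[A=30 B=36 C=38] avail[A=28 B=36 C=21] open={R4,R6,R7,R8}
Step 13: reserve R9 A 6 -> on_hand[A=30 B=36 C=38] avail[A=22 B=36 C=21] open={R4,R6,R7,R8,R9}

Answer: A: 22
B: 36
C: 21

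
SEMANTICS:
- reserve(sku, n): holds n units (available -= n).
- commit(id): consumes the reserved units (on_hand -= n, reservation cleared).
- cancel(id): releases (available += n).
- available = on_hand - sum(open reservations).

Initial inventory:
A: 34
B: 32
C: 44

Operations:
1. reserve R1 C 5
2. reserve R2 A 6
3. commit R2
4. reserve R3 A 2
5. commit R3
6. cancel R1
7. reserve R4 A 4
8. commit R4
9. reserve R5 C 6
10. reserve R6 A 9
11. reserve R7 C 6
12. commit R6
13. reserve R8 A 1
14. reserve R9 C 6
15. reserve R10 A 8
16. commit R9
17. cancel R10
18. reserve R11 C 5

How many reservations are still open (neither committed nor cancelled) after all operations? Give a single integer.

Answer: 4

Derivation:
Step 1: reserve R1 C 5 -> on_hand[A=34 B=32 C=44] avail[A=34 B=32 C=39] open={R1}
Step 2: reserve R2 A 6 -> on_hand[A=34 B=32 C=44] avail[A=28 B=32 C=39] open={R1,R2}
Step 3: commit R2 -> on_hand[A=28 B=32 C=44] avail[A=28 B=32 C=39] open={R1}
Step 4: reserve R3 A 2 -> on_hand[A=28 B=32 C=44] avail[A=26 B=32 C=39] open={R1,R3}
Step 5: commit R3 -> on_hand[A=26 B=32 C=44] avail[A=26 B=32 C=39] open={R1}
Step 6: cancel R1 -> on_hand[A=26 B=32 C=44] avail[A=26 B=32 C=44] open={}
Step 7: reserve R4 A 4 -> on_hand[A=26 B=32 C=44] avail[A=22 B=32 C=44] open={R4}
Step 8: commit R4 -> on_hand[A=22 B=32 C=44] avail[A=22 B=32 C=44] open={}
Step 9: reserve R5 C 6 -> on_hand[A=22 B=32 C=44] avail[A=22 B=32 C=38] open={R5}
Step 10: reserve R6 A 9 -> on_hand[A=22 B=32 C=44] avail[A=13 B=32 C=38] open={R5,R6}
Step 11: reserve R7 C 6 -> on_hand[A=22 B=32 C=44] avail[A=13 B=32 C=32] open={R5,R6,R7}
Step 12: commit R6 -> on_hand[A=13 B=32 C=44] avail[A=13 B=32 C=32] open={R5,R7}
Step 13: reserve R8 A 1 -> on_hand[A=13 B=32 C=44] avail[A=12 B=32 C=32] open={R5,R7,R8}
Step 14: reserve R9 C 6 -> on_hand[A=13 B=32 C=44] avail[A=12 B=32 C=26] open={R5,R7,R8,R9}
Step 15: reserve R10 A 8 -> on_hand[A=13 B=32 C=44] avail[A=4 B=32 C=26] open={R10,R5,R7,R8,R9}
Step 16: commit R9 -> on_hand[A=13 B=32 C=38] avail[A=4 B=32 C=26] open={R10,R5,R7,R8}
Step 17: cancel R10 -> on_hand[A=13 B=32 C=38] avail[A=12 B=32 C=26] open={R5,R7,R8}
Step 18: reserve R11 C 5 -> on_hand[A=13 B=32 C=38] avail[A=12 B=32 C=21] open={R11,R5,R7,R8}
Open reservations: ['R11', 'R5', 'R7', 'R8'] -> 4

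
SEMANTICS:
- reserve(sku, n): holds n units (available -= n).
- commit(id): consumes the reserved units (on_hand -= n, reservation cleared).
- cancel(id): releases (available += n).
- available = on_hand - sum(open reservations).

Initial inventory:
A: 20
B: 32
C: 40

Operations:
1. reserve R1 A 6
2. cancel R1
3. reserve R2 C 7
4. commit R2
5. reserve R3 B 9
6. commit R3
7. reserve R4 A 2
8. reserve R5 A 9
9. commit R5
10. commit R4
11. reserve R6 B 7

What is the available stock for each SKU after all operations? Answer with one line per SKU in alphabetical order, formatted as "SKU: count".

Answer: A: 9
B: 16
C: 33

Derivation:
Step 1: reserve R1 A 6 -> on_hand[A=20 B=32 C=40] avail[A=14 B=32 C=40] open={R1}
Step 2: cancel R1 -> on_hand[A=20 B=32 C=40] avail[A=20 B=32 C=40] open={}
Step 3: reserve R2 C 7 -> on_hand[A=20 B=32 C=40] avail[A=20 B=32 C=33] open={R2}
Step 4: commit R2 -> on_hand[A=20 B=32 C=33] avail[A=20 B=32 C=33] open={}
Step 5: reserve R3 B 9 -> on_hand[A=20 B=32 C=33] avail[A=20 B=23 C=33] open={R3}
Step 6: commit R3 -> on_hand[A=20 B=23 C=33] avail[A=20 B=23 C=33] open={}
Step 7: reserve R4 A 2 -> on_hand[A=20 B=23 C=33] avail[A=18 B=23 C=33] open={R4}
Step 8: reserve R5 A 9 -> on_hand[A=20 B=23 C=33] avail[A=9 B=23 C=33] open={R4,R5}
Step 9: commit R5 -> on_hand[A=11 B=23 C=33] avail[A=9 B=23 C=33] open={R4}
Step 10: commit R4 -> on_hand[A=9 B=23 C=33] avail[A=9 B=23 C=33] open={}
Step 11: reserve R6 B 7 -> on_hand[A=9 B=23 C=33] avail[A=9 B=16 C=33] open={R6}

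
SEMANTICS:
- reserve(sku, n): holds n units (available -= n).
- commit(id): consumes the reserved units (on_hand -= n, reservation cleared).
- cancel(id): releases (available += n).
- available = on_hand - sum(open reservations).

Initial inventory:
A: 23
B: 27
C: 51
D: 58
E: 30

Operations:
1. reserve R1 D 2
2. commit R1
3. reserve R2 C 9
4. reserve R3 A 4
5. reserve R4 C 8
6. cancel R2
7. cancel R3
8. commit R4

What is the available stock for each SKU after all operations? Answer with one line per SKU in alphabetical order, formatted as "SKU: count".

Step 1: reserve R1 D 2 -> on_hand[A=23 B=27 C=51 D=58 E=30] avail[A=23 B=27 C=51 D=56 E=30] open={R1}
Step 2: commit R1 -> on_hand[A=23 B=27 C=51 D=56 E=30] avail[A=23 B=27 C=51 D=56 E=30] open={}
Step 3: reserve R2 C 9 -> on_hand[A=23 B=27 C=51 D=56 E=30] avail[A=23 B=27 C=42 D=56 E=30] open={R2}
Step 4: reserve R3 A 4 -> on_hand[A=23 B=27 C=51 D=56 E=30] avail[A=19 B=27 C=42 D=56 E=30] open={R2,R3}
Step 5: reserve R4 C 8 -> on_hand[A=23 B=27 C=51 D=56 E=30] avail[A=19 B=27 C=34 D=56 E=30] open={R2,R3,R4}
Step 6: cancel R2 -> on_hand[A=23 B=27 C=51 D=56 E=30] avail[A=19 B=27 C=43 D=56 E=30] open={R3,R4}
Step 7: cancel R3 -> on_hand[A=23 B=27 C=51 D=56 E=30] avail[A=23 B=27 C=43 D=56 E=30] open={R4}
Step 8: commit R4 -> on_hand[A=23 B=27 C=43 D=56 E=30] avail[A=23 B=27 C=43 D=56 E=30] open={}

Answer: A: 23
B: 27
C: 43
D: 56
E: 30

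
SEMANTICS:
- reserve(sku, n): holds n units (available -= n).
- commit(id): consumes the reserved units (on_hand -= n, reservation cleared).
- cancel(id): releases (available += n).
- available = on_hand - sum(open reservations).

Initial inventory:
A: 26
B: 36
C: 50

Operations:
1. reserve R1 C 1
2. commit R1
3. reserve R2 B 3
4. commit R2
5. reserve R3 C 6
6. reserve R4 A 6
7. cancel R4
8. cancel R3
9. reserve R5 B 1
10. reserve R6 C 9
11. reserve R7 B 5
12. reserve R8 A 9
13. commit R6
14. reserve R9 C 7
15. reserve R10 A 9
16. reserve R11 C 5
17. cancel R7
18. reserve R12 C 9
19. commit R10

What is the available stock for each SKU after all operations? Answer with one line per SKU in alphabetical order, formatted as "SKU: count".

Answer: A: 8
B: 32
C: 19

Derivation:
Step 1: reserve R1 C 1 -> on_hand[A=26 B=36 C=50] avail[A=26 B=36 C=49] open={R1}
Step 2: commit R1 -> on_hand[A=26 B=36 C=49] avail[A=26 B=36 C=49] open={}
Step 3: reserve R2 B 3 -> on_hand[A=26 B=36 C=49] avail[A=26 B=33 C=49] open={R2}
Step 4: commit R2 -> on_hand[A=26 B=33 C=49] avail[A=26 B=33 C=49] open={}
Step 5: reserve R3 C 6 -> on_hand[A=26 B=33 C=49] avail[A=26 B=33 C=43] open={R3}
Step 6: reserve R4 A 6 -> on_hand[A=26 B=33 C=49] avail[A=20 B=33 C=43] open={R3,R4}
Step 7: cancel R4 -> on_hand[A=26 B=33 C=49] avail[A=26 B=33 C=43] open={R3}
Step 8: cancel R3 -> on_hand[A=26 B=33 C=49] avail[A=26 B=33 C=49] open={}
Step 9: reserve R5 B 1 -> on_hand[A=26 B=33 C=49] avail[A=26 B=32 C=49] open={R5}
Step 10: reserve R6 C 9 -> on_hand[A=26 B=33 C=49] avail[A=26 B=32 C=40] open={R5,R6}
Step 11: reserve R7 B 5 -> on_hand[A=26 B=33 C=49] avail[A=26 B=27 C=40] open={R5,R6,R7}
Step 12: reserve R8 A 9 -> on_hand[A=26 B=33 C=49] avail[A=17 B=27 C=40] open={R5,R6,R7,R8}
Step 13: commit R6 -> on_hand[A=26 B=33 C=40] avail[A=17 B=27 C=40] open={R5,R7,R8}
Step 14: reserve R9 C 7 -> on_hand[A=26 B=33 C=40] avail[A=17 B=27 C=33] open={R5,R7,R8,R9}
Step 15: reserve R10 A 9 -> on_hand[A=26 B=33 C=40] avail[A=8 B=27 C=33] open={R10,R5,R7,R8,R9}
Step 16: reserve R11 C 5 -> on_hand[A=26 B=33 C=40] avail[A=8 B=27 C=28] open={R10,R11,R5,R7,R8,R9}
Step 17: cancel R7 -> on_hand[A=26 B=33 C=40] avail[A=8 B=32 C=28] open={R10,R11,R5,R8,R9}
Step 18: reserve R12 C 9 -> on_hand[A=26 B=33 C=40] avail[A=8 B=32 C=19] open={R10,R11,R12,R5,R8,R9}
Step 19: commit R10 -> on_hand[A=17 B=33 C=40] avail[A=8 B=32 C=19] open={R11,R12,R5,R8,R9}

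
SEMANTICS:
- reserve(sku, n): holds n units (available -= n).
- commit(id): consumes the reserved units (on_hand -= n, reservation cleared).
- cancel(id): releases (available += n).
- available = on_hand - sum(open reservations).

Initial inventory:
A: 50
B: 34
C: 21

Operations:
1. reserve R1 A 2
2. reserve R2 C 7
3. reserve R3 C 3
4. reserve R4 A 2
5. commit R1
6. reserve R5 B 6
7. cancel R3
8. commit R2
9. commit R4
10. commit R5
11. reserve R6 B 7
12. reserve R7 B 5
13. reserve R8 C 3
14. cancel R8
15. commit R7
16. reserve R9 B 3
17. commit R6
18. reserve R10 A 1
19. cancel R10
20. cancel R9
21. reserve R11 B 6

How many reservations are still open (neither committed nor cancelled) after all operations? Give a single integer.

Answer: 1

Derivation:
Step 1: reserve R1 A 2 -> on_hand[A=50 B=34 C=21] avail[A=48 B=34 C=21] open={R1}
Step 2: reserve R2 C 7 -> on_hand[A=50 B=34 C=21] avail[A=48 B=34 C=14] open={R1,R2}
Step 3: reserve R3 C 3 -> on_hand[A=50 B=34 C=21] avail[A=48 B=34 C=11] open={R1,R2,R3}
Step 4: reserve R4 A 2 -> on_hand[A=50 B=34 C=21] avail[A=46 B=34 C=11] open={R1,R2,R3,R4}
Step 5: commit R1 -> on_hand[A=48 B=34 C=21] avail[A=46 B=34 C=11] open={R2,R3,R4}
Step 6: reserve R5 B 6 -> on_hand[A=48 B=34 C=21] avail[A=46 B=28 C=11] open={R2,R3,R4,R5}
Step 7: cancel R3 -> on_hand[A=48 B=34 C=21] avail[A=46 B=28 C=14] open={R2,R4,R5}
Step 8: commit R2 -> on_hand[A=48 B=34 C=14] avail[A=46 B=28 C=14] open={R4,R5}
Step 9: commit R4 -> on_hand[A=46 B=34 C=14] avail[A=46 B=28 C=14] open={R5}
Step 10: commit R5 -> on_hand[A=46 B=28 C=14] avail[A=46 B=28 C=14] open={}
Step 11: reserve R6 B 7 -> on_hand[A=46 B=28 C=14] avail[A=46 B=21 C=14] open={R6}
Step 12: reserve R7 B 5 -> on_hand[A=46 B=28 C=14] avail[A=46 B=16 C=14] open={R6,R7}
Step 13: reserve R8 C 3 -> on_hand[A=46 B=28 C=14] avail[A=46 B=16 C=11] open={R6,R7,R8}
Step 14: cancel R8 -> on_hand[A=46 B=28 C=14] avail[A=46 B=16 C=14] open={R6,R7}
Step 15: commit R7 -> on_hand[A=46 B=23 C=14] avail[A=46 B=16 C=14] open={R6}
Step 16: reserve R9 B 3 -> on_hand[A=46 B=23 C=14] avail[A=46 B=13 C=14] open={R6,R9}
Step 17: commit R6 -> on_hand[A=46 B=16 C=14] avail[A=46 B=13 C=14] open={R9}
Step 18: reserve R10 A 1 -> on_hand[A=46 B=16 C=14] avail[A=45 B=13 C=14] open={R10,R9}
Step 19: cancel R10 -> on_hand[A=46 B=16 C=14] avail[A=46 B=13 C=14] open={R9}
Step 20: cancel R9 -> on_hand[A=46 B=16 C=14] avail[A=46 B=16 C=14] open={}
Step 21: reserve R11 B 6 -> on_hand[A=46 B=16 C=14] avail[A=46 B=10 C=14] open={R11}
Open reservations: ['R11'] -> 1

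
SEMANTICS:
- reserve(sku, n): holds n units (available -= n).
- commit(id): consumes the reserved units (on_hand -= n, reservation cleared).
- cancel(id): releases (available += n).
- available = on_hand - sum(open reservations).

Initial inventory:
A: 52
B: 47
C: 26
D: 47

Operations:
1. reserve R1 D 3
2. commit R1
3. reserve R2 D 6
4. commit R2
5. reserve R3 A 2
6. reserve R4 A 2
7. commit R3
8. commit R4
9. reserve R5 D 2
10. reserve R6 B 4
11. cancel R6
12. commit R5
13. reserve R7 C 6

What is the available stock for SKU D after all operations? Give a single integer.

Answer: 36

Derivation:
Step 1: reserve R1 D 3 -> on_hand[A=52 B=47 C=26 D=47] avail[A=52 B=47 C=26 D=44] open={R1}
Step 2: commit R1 -> on_hand[A=52 B=47 C=26 D=44] avail[A=52 B=47 C=26 D=44] open={}
Step 3: reserve R2 D 6 -> on_hand[A=52 B=47 C=26 D=44] avail[A=52 B=47 C=26 D=38] open={R2}
Step 4: commit R2 -> on_hand[A=52 B=47 C=26 D=38] avail[A=52 B=47 C=26 D=38] open={}
Step 5: reserve R3 A 2 -> on_hand[A=52 B=47 C=26 D=38] avail[A=50 B=47 C=26 D=38] open={R3}
Step 6: reserve R4 A 2 -> on_hand[A=52 B=47 C=26 D=38] avail[A=48 B=47 C=26 D=38] open={R3,R4}
Step 7: commit R3 -> on_hand[A=50 B=47 C=26 D=38] avail[A=48 B=47 C=26 D=38] open={R4}
Step 8: commit R4 -> on_hand[A=48 B=47 C=26 D=38] avail[A=48 B=47 C=26 D=38] open={}
Step 9: reserve R5 D 2 -> on_hand[A=48 B=47 C=26 D=38] avail[A=48 B=47 C=26 D=36] open={R5}
Step 10: reserve R6 B 4 -> on_hand[A=48 B=47 C=26 D=38] avail[A=48 B=43 C=26 D=36] open={R5,R6}
Step 11: cancel R6 -> on_hand[A=48 B=47 C=26 D=38] avail[A=48 B=47 C=26 D=36] open={R5}
Step 12: commit R5 -> on_hand[A=48 B=47 C=26 D=36] avail[A=48 B=47 C=26 D=36] open={}
Step 13: reserve R7 C 6 -> on_hand[A=48 B=47 C=26 D=36] avail[A=48 B=47 C=20 D=36] open={R7}
Final available[D] = 36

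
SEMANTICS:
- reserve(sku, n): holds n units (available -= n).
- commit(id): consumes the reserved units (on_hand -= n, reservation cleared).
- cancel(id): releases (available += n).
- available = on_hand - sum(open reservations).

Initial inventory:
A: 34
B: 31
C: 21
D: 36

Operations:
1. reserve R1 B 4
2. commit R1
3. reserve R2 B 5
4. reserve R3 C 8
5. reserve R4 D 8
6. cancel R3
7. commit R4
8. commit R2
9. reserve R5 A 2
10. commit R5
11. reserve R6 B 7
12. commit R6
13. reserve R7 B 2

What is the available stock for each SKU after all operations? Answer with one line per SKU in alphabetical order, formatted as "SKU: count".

Answer: A: 32
B: 13
C: 21
D: 28

Derivation:
Step 1: reserve R1 B 4 -> on_hand[A=34 B=31 C=21 D=36] avail[A=34 B=27 C=21 D=36] open={R1}
Step 2: commit R1 -> on_hand[A=34 B=27 C=21 D=36] avail[A=34 B=27 C=21 D=36] open={}
Step 3: reserve R2 B 5 -> on_hand[A=34 B=27 C=21 D=36] avail[A=34 B=22 C=21 D=36] open={R2}
Step 4: reserve R3 C 8 -> on_hand[A=34 B=27 C=21 D=36] avail[A=34 B=22 C=13 D=36] open={R2,R3}
Step 5: reserve R4 D 8 -> on_hand[A=34 B=27 C=21 D=36] avail[A=34 B=22 C=13 D=28] open={R2,R3,R4}
Step 6: cancel R3 -> on_hand[A=34 B=27 C=21 D=36] avail[A=34 B=22 C=21 D=28] open={R2,R4}
Step 7: commit R4 -> on_hand[A=34 B=27 C=21 D=28] avail[A=34 B=22 C=21 D=28] open={R2}
Step 8: commit R2 -> on_hand[A=34 B=22 C=21 D=28] avail[A=34 B=22 C=21 D=28] open={}
Step 9: reserve R5 A 2 -> on_hand[A=34 B=22 C=21 D=28] avail[A=32 B=22 C=21 D=28] open={R5}
Step 10: commit R5 -> on_hand[A=32 B=22 C=21 D=28] avail[A=32 B=22 C=21 D=28] open={}
Step 11: reserve R6 B 7 -> on_hand[A=32 B=22 C=21 D=28] avail[A=32 B=15 C=21 D=28] open={R6}
Step 12: commit R6 -> on_hand[A=32 B=15 C=21 D=28] avail[A=32 B=15 C=21 D=28] open={}
Step 13: reserve R7 B 2 -> on_hand[A=32 B=15 C=21 D=28] avail[A=32 B=13 C=21 D=28] open={R7}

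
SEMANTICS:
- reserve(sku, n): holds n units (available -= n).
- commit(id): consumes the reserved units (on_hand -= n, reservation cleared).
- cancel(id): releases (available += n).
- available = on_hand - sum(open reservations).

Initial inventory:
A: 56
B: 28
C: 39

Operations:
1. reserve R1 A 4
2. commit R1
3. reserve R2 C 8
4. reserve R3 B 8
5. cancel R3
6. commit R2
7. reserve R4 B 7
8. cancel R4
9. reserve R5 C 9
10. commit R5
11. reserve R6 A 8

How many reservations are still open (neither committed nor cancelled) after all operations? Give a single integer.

Answer: 1

Derivation:
Step 1: reserve R1 A 4 -> on_hand[A=56 B=28 C=39] avail[A=52 B=28 C=39] open={R1}
Step 2: commit R1 -> on_hand[A=52 B=28 C=39] avail[A=52 B=28 C=39] open={}
Step 3: reserve R2 C 8 -> on_hand[A=52 B=28 C=39] avail[A=52 B=28 C=31] open={R2}
Step 4: reserve R3 B 8 -> on_hand[A=52 B=28 C=39] avail[A=52 B=20 C=31] open={R2,R3}
Step 5: cancel R3 -> on_hand[A=52 B=28 C=39] avail[A=52 B=28 C=31] open={R2}
Step 6: commit R2 -> on_hand[A=52 B=28 C=31] avail[A=52 B=28 C=31] open={}
Step 7: reserve R4 B 7 -> on_hand[A=52 B=28 C=31] avail[A=52 B=21 C=31] open={R4}
Step 8: cancel R4 -> on_hand[A=52 B=28 C=31] avail[A=52 B=28 C=31] open={}
Step 9: reserve R5 C 9 -> on_hand[A=52 B=28 C=31] avail[A=52 B=28 C=22] open={R5}
Step 10: commit R5 -> on_hand[A=52 B=28 C=22] avail[A=52 B=28 C=22] open={}
Step 11: reserve R6 A 8 -> on_hand[A=52 B=28 C=22] avail[A=44 B=28 C=22] open={R6}
Open reservations: ['R6'] -> 1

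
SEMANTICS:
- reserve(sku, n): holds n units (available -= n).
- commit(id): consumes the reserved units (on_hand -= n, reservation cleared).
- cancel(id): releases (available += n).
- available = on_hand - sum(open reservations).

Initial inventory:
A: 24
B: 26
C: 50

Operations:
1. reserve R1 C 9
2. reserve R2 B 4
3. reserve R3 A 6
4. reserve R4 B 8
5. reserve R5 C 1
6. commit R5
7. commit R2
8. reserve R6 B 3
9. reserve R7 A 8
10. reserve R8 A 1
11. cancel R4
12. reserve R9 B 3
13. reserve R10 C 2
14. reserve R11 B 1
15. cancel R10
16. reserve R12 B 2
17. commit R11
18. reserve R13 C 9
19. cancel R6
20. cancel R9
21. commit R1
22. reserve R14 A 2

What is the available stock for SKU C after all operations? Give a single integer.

Step 1: reserve R1 C 9 -> on_hand[A=24 B=26 C=50] avail[A=24 B=26 C=41] open={R1}
Step 2: reserve R2 B 4 -> on_hand[A=24 B=26 C=50] avail[A=24 B=22 C=41] open={R1,R2}
Step 3: reserve R3 A 6 -> on_hand[A=24 B=26 C=50] avail[A=18 B=22 C=41] open={R1,R2,R3}
Step 4: reserve R4 B 8 -> on_hand[A=24 B=26 C=50] avail[A=18 B=14 C=41] open={R1,R2,R3,R4}
Step 5: reserve R5 C 1 -> on_hand[A=24 B=26 C=50] avail[A=18 B=14 C=40] open={R1,R2,R3,R4,R5}
Step 6: commit R5 -> on_hand[A=24 B=26 C=49] avail[A=18 B=14 C=40] open={R1,R2,R3,R4}
Step 7: commit R2 -> on_hand[A=24 B=22 C=49] avail[A=18 B=14 C=40] open={R1,R3,R4}
Step 8: reserve R6 B 3 -> on_hand[A=24 B=22 C=49] avail[A=18 B=11 C=40] open={R1,R3,R4,R6}
Step 9: reserve R7 A 8 -> on_hand[A=24 B=22 C=49] avail[A=10 B=11 C=40] open={R1,R3,R4,R6,R7}
Step 10: reserve R8 A 1 -> on_hand[A=24 B=22 C=49] avail[A=9 B=11 C=40] open={R1,R3,R4,R6,R7,R8}
Step 11: cancel R4 -> on_hand[A=24 B=22 C=49] avail[A=9 B=19 C=40] open={R1,R3,R6,R7,R8}
Step 12: reserve R9 B 3 -> on_hand[A=24 B=22 C=49] avail[A=9 B=16 C=40] open={R1,R3,R6,R7,R8,R9}
Step 13: reserve R10 C 2 -> on_hand[A=24 B=22 C=49] avail[A=9 B=16 C=38] open={R1,R10,R3,R6,R7,R8,R9}
Step 14: reserve R11 B 1 -> on_hand[A=24 B=22 C=49] avail[A=9 B=15 C=38] open={R1,R10,R11,R3,R6,R7,R8,R9}
Step 15: cancel R10 -> on_hand[A=24 B=22 C=49] avail[A=9 B=15 C=40] open={R1,R11,R3,R6,R7,R8,R9}
Step 16: reserve R12 B 2 -> on_hand[A=24 B=22 C=49] avail[A=9 B=13 C=40] open={R1,R11,R12,R3,R6,R7,R8,R9}
Step 17: commit R11 -> on_hand[A=24 B=21 C=49] avail[A=9 B=13 C=40] open={R1,R12,R3,R6,R7,R8,R9}
Step 18: reserve R13 C 9 -> on_hand[A=24 B=21 C=49] avail[A=9 B=13 C=31] open={R1,R12,R13,R3,R6,R7,R8,R9}
Step 19: cancel R6 -> on_hand[A=24 B=21 C=49] avail[A=9 B=16 C=31] open={R1,R12,R13,R3,R7,R8,R9}
Step 20: cancel R9 -> on_hand[A=24 B=21 C=49] avail[A=9 B=19 C=31] open={R1,R12,R13,R3,R7,R8}
Step 21: commit R1 -> on_hand[A=24 B=21 C=40] avail[A=9 B=19 C=31] open={R12,R13,R3,R7,R8}
Step 22: reserve R14 A 2 -> on_hand[A=24 B=21 C=40] avail[A=7 B=19 C=31] open={R12,R13,R14,R3,R7,R8}
Final available[C] = 31

Answer: 31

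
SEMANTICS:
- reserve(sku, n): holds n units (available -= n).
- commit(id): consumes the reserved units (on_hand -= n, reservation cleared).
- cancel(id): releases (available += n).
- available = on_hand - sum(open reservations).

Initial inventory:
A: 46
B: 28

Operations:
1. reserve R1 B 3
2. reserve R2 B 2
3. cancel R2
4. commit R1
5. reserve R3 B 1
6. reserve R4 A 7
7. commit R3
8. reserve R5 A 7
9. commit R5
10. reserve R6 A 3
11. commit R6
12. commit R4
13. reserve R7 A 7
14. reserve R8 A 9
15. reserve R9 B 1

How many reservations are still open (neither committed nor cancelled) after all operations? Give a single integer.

Answer: 3

Derivation:
Step 1: reserve R1 B 3 -> on_hand[A=46 B=28] avail[A=46 B=25] open={R1}
Step 2: reserve R2 B 2 -> on_hand[A=46 B=28] avail[A=46 B=23] open={R1,R2}
Step 3: cancel R2 -> on_hand[A=46 B=28] avail[A=46 B=25] open={R1}
Step 4: commit R1 -> on_hand[A=46 B=25] avail[A=46 B=25] open={}
Step 5: reserve R3 B 1 -> on_hand[A=46 B=25] avail[A=46 B=24] open={R3}
Step 6: reserve R4 A 7 -> on_hand[A=46 B=25] avail[A=39 B=24] open={R3,R4}
Step 7: commit R3 -> on_hand[A=46 B=24] avail[A=39 B=24] open={R4}
Step 8: reserve R5 A 7 -> on_hand[A=46 B=24] avail[A=32 B=24] open={R4,R5}
Step 9: commit R5 -> on_hand[A=39 B=24] avail[A=32 B=24] open={R4}
Step 10: reserve R6 A 3 -> on_hand[A=39 B=24] avail[A=29 B=24] open={R4,R6}
Step 11: commit R6 -> on_hand[A=36 B=24] avail[A=29 B=24] open={R4}
Step 12: commit R4 -> on_hand[A=29 B=24] avail[A=29 B=24] open={}
Step 13: reserve R7 A 7 -> on_hand[A=29 B=24] avail[A=22 B=24] open={R7}
Step 14: reserve R8 A 9 -> on_hand[A=29 B=24] avail[A=13 B=24] open={R7,R8}
Step 15: reserve R9 B 1 -> on_hand[A=29 B=24] avail[A=13 B=23] open={R7,R8,R9}
Open reservations: ['R7', 'R8', 'R9'] -> 3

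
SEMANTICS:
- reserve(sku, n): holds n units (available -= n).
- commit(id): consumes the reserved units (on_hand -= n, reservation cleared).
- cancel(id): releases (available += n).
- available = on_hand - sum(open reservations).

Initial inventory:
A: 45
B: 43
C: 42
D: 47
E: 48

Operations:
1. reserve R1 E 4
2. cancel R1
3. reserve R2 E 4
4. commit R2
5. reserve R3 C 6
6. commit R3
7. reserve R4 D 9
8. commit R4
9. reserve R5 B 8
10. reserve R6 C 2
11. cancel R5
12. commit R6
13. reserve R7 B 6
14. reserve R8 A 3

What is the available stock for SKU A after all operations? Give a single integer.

Step 1: reserve R1 E 4 -> on_hand[A=45 B=43 C=42 D=47 E=48] avail[A=45 B=43 C=42 D=47 E=44] open={R1}
Step 2: cancel R1 -> on_hand[A=45 B=43 C=42 D=47 E=48] avail[A=45 B=43 C=42 D=47 E=48] open={}
Step 3: reserve R2 E 4 -> on_hand[A=45 B=43 C=42 D=47 E=48] avail[A=45 B=43 C=42 D=47 E=44] open={R2}
Step 4: commit R2 -> on_hand[A=45 B=43 C=42 D=47 E=44] avail[A=45 B=43 C=42 D=47 E=44] open={}
Step 5: reserve R3 C 6 -> on_hand[A=45 B=43 C=42 D=47 E=44] avail[A=45 B=43 C=36 D=47 E=44] open={R3}
Step 6: commit R3 -> on_hand[A=45 B=43 C=36 D=47 E=44] avail[A=45 B=43 C=36 D=47 E=44] open={}
Step 7: reserve R4 D 9 -> on_hand[A=45 B=43 C=36 D=47 E=44] avail[A=45 B=43 C=36 D=38 E=44] open={R4}
Step 8: commit R4 -> on_hand[A=45 B=43 C=36 D=38 E=44] avail[A=45 B=43 C=36 D=38 E=44] open={}
Step 9: reserve R5 B 8 -> on_hand[A=45 B=43 C=36 D=38 E=44] avail[A=45 B=35 C=36 D=38 E=44] open={R5}
Step 10: reserve R6 C 2 -> on_hand[A=45 B=43 C=36 D=38 E=44] avail[A=45 B=35 C=34 D=38 E=44] open={R5,R6}
Step 11: cancel R5 -> on_hand[A=45 B=43 C=36 D=38 E=44] avail[A=45 B=43 C=34 D=38 E=44] open={R6}
Step 12: commit R6 -> on_hand[A=45 B=43 C=34 D=38 E=44] avail[A=45 B=43 C=34 D=38 E=44] open={}
Step 13: reserve R7 B 6 -> on_hand[A=45 B=43 C=34 D=38 E=44] avail[A=45 B=37 C=34 D=38 E=44] open={R7}
Step 14: reserve R8 A 3 -> on_hand[A=45 B=43 C=34 D=38 E=44] avail[A=42 B=37 C=34 D=38 E=44] open={R7,R8}
Final available[A] = 42

Answer: 42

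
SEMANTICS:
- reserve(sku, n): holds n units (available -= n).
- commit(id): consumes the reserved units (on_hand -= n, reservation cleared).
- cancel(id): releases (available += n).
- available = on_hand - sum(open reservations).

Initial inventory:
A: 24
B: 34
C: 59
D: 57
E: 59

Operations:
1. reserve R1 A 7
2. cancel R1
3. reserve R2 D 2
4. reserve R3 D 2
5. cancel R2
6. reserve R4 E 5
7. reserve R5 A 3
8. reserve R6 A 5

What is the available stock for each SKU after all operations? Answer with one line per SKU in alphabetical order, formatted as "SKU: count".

Answer: A: 16
B: 34
C: 59
D: 55
E: 54

Derivation:
Step 1: reserve R1 A 7 -> on_hand[A=24 B=34 C=59 D=57 E=59] avail[A=17 B=34 C=59 D=57 E=59] open={R1}
Step 2: cancel R1 -> on_hand[A=24 B=34 C=59 D=57 E=59] avail[A=24 B=34 C=59 D=57 E=59] open={}
Step 3: reserve R2 D 2 -> on_hand[A=24 B=34 C=59 D=57 E=59] avail[A=24 B=34 C=59 D=55 E=59] open={R2}
Step 4: reserve R3 D 2 -> on_hand[A=24 B=34 C=59 D=57 E=59] avail[A=24 B=34 C=59 D=53 E=59] open={R2,R3}
Step 5: cancel R2 -> on_hand[A=24 B=34 C=59 D=57 E=59] avail[A=24 B=34 C=59 D=55 E=59] open={R3}
Step 6: reserve R4 E 5 -> on_hand[A=24 B=34 C=59 D=57 E=59] avail[A=24 B=34 C=59 D=55 E=54] open={R3,R4}
Step 7: reserve R5 A 3 -> on_hand[A=24 B=34 C=59 D=57 E=59] avail[A=21 B=34 C=59 D=55 E=54] open={R3,R4,R5}
Step 8: reserve R6 A 5 -> on_hand[A=24 B=34 C=59 D=57 E=59] avail[A=16 B=34 C=59 D=55 E=54] open={R3,R4,R5,R6}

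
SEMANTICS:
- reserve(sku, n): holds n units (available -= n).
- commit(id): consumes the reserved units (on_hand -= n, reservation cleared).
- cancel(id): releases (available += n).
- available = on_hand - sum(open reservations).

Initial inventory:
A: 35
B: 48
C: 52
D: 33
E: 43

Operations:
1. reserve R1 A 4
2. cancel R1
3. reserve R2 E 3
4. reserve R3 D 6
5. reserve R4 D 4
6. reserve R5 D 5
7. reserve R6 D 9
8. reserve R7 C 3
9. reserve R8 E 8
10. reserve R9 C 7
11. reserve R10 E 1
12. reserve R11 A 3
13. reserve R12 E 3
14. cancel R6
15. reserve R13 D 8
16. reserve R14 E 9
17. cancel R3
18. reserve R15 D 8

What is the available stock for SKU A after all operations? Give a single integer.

Answer: 32

Derivation:
Step 1: reserve R1 A 4 -> on_hand[A=35 B=48 C=52 D=33 E=43] avail[A=31 B=48 C=52 D=33 E=43] open={R1}
Step 2: cancel R1 -> on_hand[A=35 B=48 C=52 D=33 E=43] avail[A=35 B=48 C=52 D=33 E=43] open={}
Step 3: reserve R2 E 3 -> on_hand[A=35 B=48 C=52 D=33 E=43] avail[A=35 B=48 C=52 D=33 E=40] open={R2}
Step 4: reserve R3 D 6 -> on_hand[A=35 B=48 C=52 D=33 E=43] avail[A=35 B=48 C=52 D=27 E=40] open={R2,R3}
Step 5: reserve R4 D 4 -> on_hand[A=35 B=48 C=52 D=33 E=43] avail[A=35 B=48 C=52 D=23 E=40] open={R2,R3,R4}
Step 6: reserve R5 D 5 -> on_hand[A=35 B=48 C=52 D=33 E=43] avail[A=35 B=48 C=52 D=18 E=40] open={R2,R3,R4,R5}
Step 7: reserve R6 D 9 -> on_hand[A=35 B=48 C=52 D=33 E=43] avail[A=35 B=48 C=52 D=9 E=40] open={R2,R3,R4,R5,R6}
Step 8: reserve R7 C 3 -> on_hand[A=35 B=48 C=52 D=33 E=43] avail[A=35 B=48 C=49 D=9 E=40] open={R2,R3,R4,R5,R6,R7}
Step 9: reserve R8 E 8 -> on_hand[A=35 B=48 C=52 D=33 E=43] avail[A=35 B=48 C=49 D=9 E=32] open={R2,R3,R4,R5,R6,R7,R8}
Step 10: reserve R9 C 7 -> on_hand[A=35 B=48 C=52 D=33 E=43] avail[A=35 B=48 C=42 D=9 E=32] open={R2,R3,R4,R5,R6,R7,R8,R9}
Step 11: reserve R10 E 1 -> on_hand[A=35 B=48 C=52 D=33 E=43] avail[A=35 B=48 C=42 D=9 E=31] open={R10,R2,R3,R4,R5,R6,R7,R8,R9}
Step 12: reserve R11 A 3 -> on_hand[A=35 B=48 C=52 D=33 E=43] avail[A=32 B=48 C=42 D=9 E=31] open={R10,R11,R2,R3,R4,R5,R6,R7,R8,R9}
Step 13: reserve R12 E 3 -> on_hand[A=35 B=48 C=52 D=33 E=43] avail[A=32 B=48 C=42 D=9 E=28] open={R10,R11,R12,R2,R3,R4,R5,R6,R7,R8,R9}
Step 14: cancel R6 -> on_hand[A=35 B=48 C=52 D=33 E=43] avail[A=32 B=48 C=42 D=18 E=28] open={R10,R11,R12,R2,R3,R4,R5,R7,R8,R9}
Step 15: reserve R13 D 8 -> on_hand[A=35 B=48 C=52 D=33 E=43] avail[A=32 B=48 C=42 D=10 E=28] open={R10,R11,R12,R13,R2,R3,R4,R5,R7,R8,R9}
Step 16: reserve R14 E 9 -> on_hand[A=35 B=48 C=52 D=33 E=43] avail[A=32 B=48 C=42 D=10 E=19] open={R10,R11,R12,R13,R14,R2,R3,R4,R5,R7,R8,R9}
Step 17: cancel R3 -> on_hand[A=35 B=48 C=52 D=33 E=43] avail[A=32 B=48 C=42 D=16 E=19] open={R10,R11,R12,R13,R14,R2,R4,R5,R7,R8,R9}
Step 18: reserve R15 D 8 -> on_hand[A=35 B=48 C=52 D=33 E=43] avail[A=32 B=48 C=42 D=8 E=19] open={R10,R11,R12,R13,R14,R15,R2,R4,R5,R7,R8,R9}
Final available[A] = 32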